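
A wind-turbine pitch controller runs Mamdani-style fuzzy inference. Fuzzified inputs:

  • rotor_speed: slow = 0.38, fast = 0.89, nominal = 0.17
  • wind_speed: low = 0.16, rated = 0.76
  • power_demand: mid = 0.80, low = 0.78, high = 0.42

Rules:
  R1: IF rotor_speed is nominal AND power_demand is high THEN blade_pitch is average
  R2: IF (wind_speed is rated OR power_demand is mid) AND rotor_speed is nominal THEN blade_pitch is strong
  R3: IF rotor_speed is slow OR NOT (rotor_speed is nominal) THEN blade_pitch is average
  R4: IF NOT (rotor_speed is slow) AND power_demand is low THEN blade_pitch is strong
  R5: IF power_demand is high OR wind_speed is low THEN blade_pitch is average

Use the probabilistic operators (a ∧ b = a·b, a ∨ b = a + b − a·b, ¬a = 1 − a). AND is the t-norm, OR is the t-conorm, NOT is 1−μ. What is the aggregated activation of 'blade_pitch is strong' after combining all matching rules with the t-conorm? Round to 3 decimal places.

R1: nominal=0.17, high=0.42; AND[a·b] → w = 0.0714
R2: (rated=0.76 OR mid=0.80) = 0.9520; AND[a·b] with nominal=0.17 → w = 0.1618
R3: slow=0.38, ¬nominal=1−0.17=0.83; OR[a + b − a·b] → w = 0.8946
R4: ¬slow=1−0.38=0.62, low=0.78; AND[a·b] → w = 0.4836
R5: high=0.42, low=0.16; OR[a + b − a·b] → w = 0.5128
Rules with consequent 'strong': {R2, R4} → strengths 0.1618, 0.4836
Aggregate via t-conorm [a + b − a·b]: 0.5672

0.567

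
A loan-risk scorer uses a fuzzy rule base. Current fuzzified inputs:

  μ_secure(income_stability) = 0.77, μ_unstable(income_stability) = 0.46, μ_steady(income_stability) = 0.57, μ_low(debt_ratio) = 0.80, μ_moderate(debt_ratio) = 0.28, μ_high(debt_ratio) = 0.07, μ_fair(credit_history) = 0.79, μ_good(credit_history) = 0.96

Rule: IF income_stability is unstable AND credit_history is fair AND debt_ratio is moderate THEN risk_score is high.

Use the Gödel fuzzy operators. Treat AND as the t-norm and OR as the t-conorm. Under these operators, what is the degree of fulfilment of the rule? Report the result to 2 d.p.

firing strength: unstable=0.46, fair=0.79, moderate=0.28; AND[min(a, b)] → w = 0.28

0.28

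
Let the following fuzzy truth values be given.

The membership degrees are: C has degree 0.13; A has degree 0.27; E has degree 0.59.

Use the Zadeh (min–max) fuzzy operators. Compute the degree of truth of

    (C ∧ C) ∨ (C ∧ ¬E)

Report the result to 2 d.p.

C ∧ C = min(a, b) on (0.13, 0.13) = 0.13
¬E = 1 − 0.59 = 0.41
C ∧ ¬E = min(a, b) on (0.13, 0.41) = 0.13
(C ∧ C) ∨ (C ∧ ¬E) = max(a, b) on (0.13, 0.13) = 0.13

0.13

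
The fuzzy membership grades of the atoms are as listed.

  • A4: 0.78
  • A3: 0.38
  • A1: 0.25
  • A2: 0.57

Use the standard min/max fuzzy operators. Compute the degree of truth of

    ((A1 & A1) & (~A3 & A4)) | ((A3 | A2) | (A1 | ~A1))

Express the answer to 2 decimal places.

A1 & A1 = min(a, b) on (0.25, 0.25) = 0.25
~A3 = 1 − 0.38 = 0.62
~A3 & A4 = min(a, b) on (0.62, 0.78) = 0.62
(A1 & A1) & (~A3 & A4) = min(a, b) on (0.25, 0.62) = 0.25
A3 | A2 = max(a, b) on (0.38, 0.57) = 0.57
~A1 = 1 − 0.25 = 0.75
A1 | ~A1 = max(a, b) on (0.25, 0.75) = 0.75
(A3 | A2) | (A1 | ~A1) = max(a, b) on (0.57, 0.75) = 0.75
((A1 & A1) & (~A3 & A4)) | ((A3 | A2) | (A1 | ~A1)) = max(a, b) on (0.25, 0.75) = 0.75

0.75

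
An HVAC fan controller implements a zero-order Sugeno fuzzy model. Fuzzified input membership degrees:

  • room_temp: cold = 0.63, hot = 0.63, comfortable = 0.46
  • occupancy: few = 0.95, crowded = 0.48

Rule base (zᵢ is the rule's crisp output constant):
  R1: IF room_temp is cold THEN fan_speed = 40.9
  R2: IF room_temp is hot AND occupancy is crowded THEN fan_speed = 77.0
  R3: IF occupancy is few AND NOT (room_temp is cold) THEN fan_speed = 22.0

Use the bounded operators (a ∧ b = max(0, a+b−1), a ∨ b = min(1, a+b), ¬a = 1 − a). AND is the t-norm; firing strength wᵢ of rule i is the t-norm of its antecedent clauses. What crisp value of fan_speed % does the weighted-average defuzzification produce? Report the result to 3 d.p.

R1 (z=40.9): cold=0.63 → w = 0.63
R2 (z=77.0): hot=0.63, crowded=0.48; AND[max(0, a+b−1)] → w = 0.11
R3 (z=22.0): few=0.95, ¬cold=1−0.63=0.37; AND[max(0, a+b−1)] → w = 0.32
Weighted average = (0.63·40.9 + 0.11·77.0 + 0.32·22.0) / (0.63 + 0.11 + 0.32)
  = 41.2770 / 1.0600 = 38.941

38.941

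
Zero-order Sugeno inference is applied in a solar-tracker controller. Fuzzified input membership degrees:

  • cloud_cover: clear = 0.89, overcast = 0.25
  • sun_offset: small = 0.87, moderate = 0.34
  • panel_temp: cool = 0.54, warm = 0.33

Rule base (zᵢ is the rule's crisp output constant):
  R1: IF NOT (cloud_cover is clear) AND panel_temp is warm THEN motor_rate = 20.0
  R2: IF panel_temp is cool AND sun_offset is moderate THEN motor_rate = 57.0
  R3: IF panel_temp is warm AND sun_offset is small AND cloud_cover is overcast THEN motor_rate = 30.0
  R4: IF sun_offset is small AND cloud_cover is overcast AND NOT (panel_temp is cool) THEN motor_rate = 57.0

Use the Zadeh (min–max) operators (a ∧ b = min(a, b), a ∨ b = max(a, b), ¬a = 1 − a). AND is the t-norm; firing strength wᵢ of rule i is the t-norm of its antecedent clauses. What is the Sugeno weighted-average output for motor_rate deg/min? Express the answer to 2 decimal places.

R1 (z=20.0): ¬clear=1−0.89=0.11, warm=0.33; AND[min(a, b)] → w = 0.11
R2 (z=57.0): cool=0.54, moderate=0.34; AND[min(a, b)] → w = 0.34
R3 (z=30.0): warm=0.33, small=0.87, overcast=0.25; AND[min(a, b)] → w = 0.25
R4 (z=57.0): small=0.87, overcast=0.25, ¬cool=1−0.54=0.46; AND[min(a, b)] → w = 0.25
Weighted average = (0.11·20.0 + 0.34·57.0 + 0.25·30.0 + 0.25·57.0) / (0.11 + 0.34 + 0.25 + 0.25)
  = 43.3300 / 0.9500 = 45.61

45.61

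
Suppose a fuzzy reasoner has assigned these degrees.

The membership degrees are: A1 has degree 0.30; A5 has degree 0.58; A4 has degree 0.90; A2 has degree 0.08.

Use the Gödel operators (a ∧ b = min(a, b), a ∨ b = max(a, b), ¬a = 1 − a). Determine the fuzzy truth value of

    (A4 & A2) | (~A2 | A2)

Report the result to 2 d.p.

A4 & A2 = min(a, b) on (0.90, 0.08) = 0.08
~A2 = 1 − 0.08 = 0.92
~A2 | A2 = max(a, b) on (0.92, 0.08) = 0.92
(A4 & A2) | (~A2 | A2) = max(a, b) on (0.08, 0.92) = 0.92

0.92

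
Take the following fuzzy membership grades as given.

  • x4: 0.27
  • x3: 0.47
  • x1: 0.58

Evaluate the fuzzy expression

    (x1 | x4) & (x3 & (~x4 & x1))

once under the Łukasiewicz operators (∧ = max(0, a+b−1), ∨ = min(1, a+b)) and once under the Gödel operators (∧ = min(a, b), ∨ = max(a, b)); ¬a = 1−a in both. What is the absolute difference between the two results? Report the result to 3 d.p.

0.470

Under Łukasiewicz:
  x1 | x4 = min(1, a+b) on (0.58, 0.27) = 0.85
  ~x4 = 1 − 0.27 = 0.73
  ~x4 & x1 = max(0, a+b−1) on (0.73, 0.58) = 0.31
  x3 & (~x4 & x1) = max(0, a+b−1) on (0.47, 0.31) = 0.00
  (x1 | x4) & (x3 & (~x4 & x1)) = max(0, a+b−1) on (0.85, 0.00) = 0.00
  → value = 0.0000
Under Gödel:
  x1 | x4 = max(a, b) on (0.58, 0.27) = 0.58
  ~x4 = 1 − 0.27 = 0.73
  ~x4 & x1 = min(a, b) on (0.73, 0.58) = 0.58
  x3 & (~x4 & x1) = min(a, b) on (0.47, 0.58) = 0.47
  (x1 | x4) & (x3 & (~x4 & x1)) = min(a, b) on (0.58, 0.47) = 0.47
  → value = 0.4700
|0.0000 − 0.4700| = 0.470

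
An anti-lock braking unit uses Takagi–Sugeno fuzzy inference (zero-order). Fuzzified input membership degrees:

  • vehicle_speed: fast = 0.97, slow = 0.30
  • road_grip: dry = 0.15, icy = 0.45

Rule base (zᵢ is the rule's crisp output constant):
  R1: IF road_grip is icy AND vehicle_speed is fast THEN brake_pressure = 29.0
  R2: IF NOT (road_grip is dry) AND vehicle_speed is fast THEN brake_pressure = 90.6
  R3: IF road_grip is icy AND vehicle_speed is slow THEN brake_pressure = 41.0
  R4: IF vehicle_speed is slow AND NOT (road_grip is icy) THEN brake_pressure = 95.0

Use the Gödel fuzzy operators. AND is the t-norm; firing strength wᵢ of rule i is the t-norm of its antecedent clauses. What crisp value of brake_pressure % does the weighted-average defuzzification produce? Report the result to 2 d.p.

R1 (z=29.0): icy=0.45, fast=0.97; AND[min(a, b)] → w = 0.45
R2 (z=90.6): ¬dry=1−0.15=0.85, fast=0.97; AND[min(a, b)] → w = 0.85
R3 (z=41.0): icy=0.45, slow=0.30; AND[min(a, b)] → w = 0.30
R4 (z=95.0): slow=0.30, ¬icy=1−0.45=0.55; AND[min(a, b)] → w = 0.30
Weighted average = (0.45·29.0 + 0.85·90.6 + 0.30·41.0 + 0.30·95.0) / (0.45 + 0.85 + 0.30 + 0.30)
  = 130.8600 / 1.9000 = 68.87

68.87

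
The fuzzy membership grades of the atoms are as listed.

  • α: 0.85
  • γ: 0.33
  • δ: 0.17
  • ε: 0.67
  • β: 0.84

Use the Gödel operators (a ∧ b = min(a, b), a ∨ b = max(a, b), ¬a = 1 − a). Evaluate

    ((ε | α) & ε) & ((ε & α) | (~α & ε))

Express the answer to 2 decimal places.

0.67

ε | α = max(a, b) on (0.67, 0.85) = 0.85
(ε | α) & ε = min(a, b) on (0.85, 0.67) = 0.67
ε & α = min(a, b) on (0.67, 0.85) = 0.67
~α = 1 − 0.85 = 0.15
~α & ε = min(a, b) on (0.15, 0.67) = 0.15
(ε & α) | (~α & ε) = max(a, b) on (0.67, 0.15) = 0.67
((ε | α) & ε) & ((ε & α) | (~α & ε)) = min(a, b) on (0.67, 0.67) = 0.67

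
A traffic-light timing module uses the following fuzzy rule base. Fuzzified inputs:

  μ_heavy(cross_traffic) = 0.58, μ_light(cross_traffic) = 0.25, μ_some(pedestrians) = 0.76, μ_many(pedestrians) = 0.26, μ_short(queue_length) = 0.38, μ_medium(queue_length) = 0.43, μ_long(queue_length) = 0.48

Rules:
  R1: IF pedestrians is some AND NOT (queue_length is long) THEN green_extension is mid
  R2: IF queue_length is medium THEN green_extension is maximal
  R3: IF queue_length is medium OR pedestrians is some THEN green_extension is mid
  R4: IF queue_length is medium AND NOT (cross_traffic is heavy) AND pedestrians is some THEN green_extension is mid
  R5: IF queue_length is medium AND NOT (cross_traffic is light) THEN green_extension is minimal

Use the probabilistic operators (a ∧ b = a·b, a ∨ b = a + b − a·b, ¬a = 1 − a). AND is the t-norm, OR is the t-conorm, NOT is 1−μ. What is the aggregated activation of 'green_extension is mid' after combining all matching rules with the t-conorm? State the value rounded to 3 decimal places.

0.929

R1: some=0.76, ¬long=1−0.48=0.52; AND[a·b] → w = 0.3952
R2: medium=0.43 → w = 0.4300
R3: medium=0.43, some=0.76; OR[a + b − a·b] → w = 0.8632
R4: medium=0.43, ¬heavy=1−0.58=0.42, some=0.76; AND[a·b] → w = 0.1373
R5: medium=0.43, ¬light=1−0.25=0.75; AND[a·b] → w = 0.3225
Rules with consequent 'mid': {R1, R3, R4} → strengths 0.3952, 0.8632, 0.1373
Aggregate via t-conorm [a + b − a·b]: 0.9286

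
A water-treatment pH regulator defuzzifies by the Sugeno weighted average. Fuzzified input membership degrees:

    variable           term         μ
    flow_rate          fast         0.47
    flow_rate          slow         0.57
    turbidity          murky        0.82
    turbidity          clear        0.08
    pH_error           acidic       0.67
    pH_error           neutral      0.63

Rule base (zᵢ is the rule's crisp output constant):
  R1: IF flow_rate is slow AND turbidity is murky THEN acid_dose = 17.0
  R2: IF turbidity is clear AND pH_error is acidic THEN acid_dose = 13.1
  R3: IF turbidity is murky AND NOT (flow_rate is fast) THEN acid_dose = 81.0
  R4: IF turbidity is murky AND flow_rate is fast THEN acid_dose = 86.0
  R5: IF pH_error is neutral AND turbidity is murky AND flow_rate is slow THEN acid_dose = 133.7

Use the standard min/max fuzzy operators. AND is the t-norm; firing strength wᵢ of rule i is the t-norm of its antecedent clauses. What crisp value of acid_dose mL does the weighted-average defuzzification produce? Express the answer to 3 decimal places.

R1 (z=17.0): slow=0.57, murky=0.82; AND[min(a, b)] → w = 0.57
R2 (z=13.1): clear=0.08, acidic=0.67; AND[min(a, b)] → w = 0.08
R3 (z=81.0): murky=0.82, ¬fast=1−0.47=0.53; AND[min(a, b)] → w = 0.53
R4 (z=86.0): murky=0.82, fast=0.47; AND[min(a, b)] → w = 0.47
R5 (z=133.7): neutral=0.63, murky=0.82, slow=0.57; AND[min(a, b)] → w = 0.57
Weighted average = (0.57·17.0 + 0.08·13.1 + 0.53·81.0 + 0.47·86.0 + 0.57·133.7) / (0.57 + 0.08 + 0.53 + 0.47 + 0.57)
  = 170.2970 / 2.2200 = 76.710

76.710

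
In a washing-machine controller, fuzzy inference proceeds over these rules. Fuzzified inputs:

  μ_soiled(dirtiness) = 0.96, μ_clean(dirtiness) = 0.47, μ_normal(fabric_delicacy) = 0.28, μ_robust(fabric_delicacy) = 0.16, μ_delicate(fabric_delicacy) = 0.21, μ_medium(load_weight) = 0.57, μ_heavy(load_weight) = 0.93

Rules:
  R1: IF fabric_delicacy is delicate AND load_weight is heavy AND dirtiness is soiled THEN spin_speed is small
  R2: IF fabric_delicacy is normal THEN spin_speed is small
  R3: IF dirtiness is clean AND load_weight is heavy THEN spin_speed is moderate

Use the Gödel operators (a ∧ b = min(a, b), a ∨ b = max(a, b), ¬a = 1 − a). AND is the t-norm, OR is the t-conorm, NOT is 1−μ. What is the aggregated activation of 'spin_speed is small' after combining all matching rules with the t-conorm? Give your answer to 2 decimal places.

0.28

R1: delicate=0.21, heavy=0.93, soiled=0.96; AND[min(a, b)] → w = 0.21
R2: normal=0.28 → w = 0.28
R3: clean=0.47, heavy=0.93; AND[min(a, b)] → w = 0.47
Rules with consequent 'small': {R1, R2} → strengths 0.21, 0.28
Aggregate via t-conorm [max(a, b)]: 0.28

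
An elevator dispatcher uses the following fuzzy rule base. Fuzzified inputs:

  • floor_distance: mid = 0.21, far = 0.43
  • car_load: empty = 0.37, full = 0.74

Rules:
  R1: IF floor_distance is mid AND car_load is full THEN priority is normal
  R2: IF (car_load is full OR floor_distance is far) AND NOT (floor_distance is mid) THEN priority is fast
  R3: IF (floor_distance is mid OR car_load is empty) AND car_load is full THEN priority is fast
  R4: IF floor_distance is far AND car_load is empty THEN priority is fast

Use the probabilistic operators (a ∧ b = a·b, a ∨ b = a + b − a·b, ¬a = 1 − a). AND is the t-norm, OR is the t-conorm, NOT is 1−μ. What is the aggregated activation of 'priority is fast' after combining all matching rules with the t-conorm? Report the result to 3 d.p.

R1: mid=0.21, full=0.74; AND[a·b] → w = 0.1554
R2: (full=0.74 OR far=0.43) = 0.8518; AND[a·b] with ¬mid=1−0.21=0.79 → w = 0.6729
R3: (mid=0.21 OR empty=0.37) = 0.5023; AND[a·b] with full=0.74 → w = 0.3717
R4: far=0.43, empty=0.37; AND[a·b] → w = 0.1591
Rules with consequent 'fast': {R2, R3, R4} → strengths 0.6729, 0.3717, 0.1591
Aggregate via t-conorm [a + b − a·b]: 0.8272

0.827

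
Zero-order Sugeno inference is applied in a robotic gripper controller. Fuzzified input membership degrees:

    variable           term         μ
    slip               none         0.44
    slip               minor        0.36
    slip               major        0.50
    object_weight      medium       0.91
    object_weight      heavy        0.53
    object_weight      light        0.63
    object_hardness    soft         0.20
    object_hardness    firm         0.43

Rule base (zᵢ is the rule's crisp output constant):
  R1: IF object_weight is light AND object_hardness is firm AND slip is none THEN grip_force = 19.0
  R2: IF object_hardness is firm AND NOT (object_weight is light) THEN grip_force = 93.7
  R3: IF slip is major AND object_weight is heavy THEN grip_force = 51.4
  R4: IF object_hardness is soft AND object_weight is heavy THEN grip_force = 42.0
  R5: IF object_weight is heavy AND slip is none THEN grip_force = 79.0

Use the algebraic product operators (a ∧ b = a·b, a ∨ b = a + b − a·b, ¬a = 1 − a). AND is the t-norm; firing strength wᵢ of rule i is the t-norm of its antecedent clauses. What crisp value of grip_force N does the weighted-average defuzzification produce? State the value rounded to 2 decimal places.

R1 (z=19.0): light=0.63, firm=0.43, none=0.44; AND[a·b] → w = 0.1192
R2 (z=93.7): firm=0.43, ¬light=1−0.63=0.37; AND[a·b] → w = 0.1591
R3 (z=51.4): major=0.50, heavy=0.53; AND[a·b] → w = 0.2650
R4 (z=42.0): soft=0.20, heavy=0.53; AND[a·b] → w = 0.1060
R5 (z=79.0): heavy=0.53, none=0.44; AND[a·b] → w = 0.2332
Weighted average = (0.1192·19.0 + 0.1591·93.7 + 0.2650·51.4 + 0.1060·42.0 + 0.2332·79.0) / (0.1192 + 0.1591 + 0.2650 + 0.1060 + 0.2332)
  = 53.6682 / 0.8825 = 60.81

60.81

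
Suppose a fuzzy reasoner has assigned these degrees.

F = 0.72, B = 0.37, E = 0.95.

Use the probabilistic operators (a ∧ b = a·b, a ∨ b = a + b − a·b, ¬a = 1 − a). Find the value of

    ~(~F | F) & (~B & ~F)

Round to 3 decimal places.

~F = 1 − 0.7200 = 0.2800
~F | F = a + b − a·b on (0.2800, 0.7200) = 0.7984
~(~F | F) = 1 − 0.7984 = 0.2016
~B = 1 − 0.3700 = 0.6300
~F = 1 − 0.7200 = 0.2800
~B & ~F = a·b on (0.6300, 0.2800) = 0.1764
~(~F | F) & (~B & ~F) = a·b on (0.2016, 0.1764) = 0.0356

0.036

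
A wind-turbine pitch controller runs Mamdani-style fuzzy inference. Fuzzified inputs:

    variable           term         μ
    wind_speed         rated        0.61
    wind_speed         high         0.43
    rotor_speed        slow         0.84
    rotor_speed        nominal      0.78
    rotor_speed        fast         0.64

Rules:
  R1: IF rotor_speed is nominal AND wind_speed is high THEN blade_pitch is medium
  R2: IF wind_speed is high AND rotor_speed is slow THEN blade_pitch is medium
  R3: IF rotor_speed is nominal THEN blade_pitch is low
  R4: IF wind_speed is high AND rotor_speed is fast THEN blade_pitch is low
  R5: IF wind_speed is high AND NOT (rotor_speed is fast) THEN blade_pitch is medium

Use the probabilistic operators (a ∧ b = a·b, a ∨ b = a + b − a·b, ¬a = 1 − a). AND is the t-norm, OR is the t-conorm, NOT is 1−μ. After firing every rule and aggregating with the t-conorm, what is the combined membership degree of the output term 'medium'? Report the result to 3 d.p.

R1: nominal=0.78, high=0.43; AND[a·b] → w = 0.3354
R2: high=0.43, slow=0.84; AND[a·b] → w = 0.3612
R3: nominal=0.78 → w = 0.7800
R4: high=0.43, fast=0.64; AND[a·b] → w = 0.2752
R5: high=0.43, ¬fast=1−0.64=0.36; AND[a·b] → w = 0.1548
Rules with consequent 'medium': {R1, R2, R5} → strengths 0.3354, 0.3612, 0.1548
Aggregate via t-conorm [a + b − a·b]: 0.6412

0.641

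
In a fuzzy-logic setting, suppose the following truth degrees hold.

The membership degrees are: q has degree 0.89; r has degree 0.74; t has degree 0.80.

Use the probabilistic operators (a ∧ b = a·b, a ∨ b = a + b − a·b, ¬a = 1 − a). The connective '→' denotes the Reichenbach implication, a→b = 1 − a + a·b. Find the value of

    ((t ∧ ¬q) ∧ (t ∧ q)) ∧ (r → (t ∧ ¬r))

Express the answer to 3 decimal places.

¬q = 1 − 0.8900 = 0.1100
t ∧ ¬q = a·b on (0.8000, 0.1100) = 0.0880
t ∧ q = a·b on (0.8000, 0.8900) = 0.7120
(t ∧ ¬q) ∧ (t ∧ q) = a·b on (0.0880, 0.7120) = 0.0627
¬r = 1 − 0.7400 = 0.2600
t ∧ ¬r = a·b on (0.8000, 0.2600) = 0.2080
r → (t ∧ ¬r)  [Reichenbach: 1 − a + a·b] with a=0.7400, b=0.2080 → 0.4139
((t ∧ ¬q) ∧ (t ∧ q)) ∧ (r → (t ∧ ¬r)) = a·b on (0.0627, 0.4139) = 0.0259

0.026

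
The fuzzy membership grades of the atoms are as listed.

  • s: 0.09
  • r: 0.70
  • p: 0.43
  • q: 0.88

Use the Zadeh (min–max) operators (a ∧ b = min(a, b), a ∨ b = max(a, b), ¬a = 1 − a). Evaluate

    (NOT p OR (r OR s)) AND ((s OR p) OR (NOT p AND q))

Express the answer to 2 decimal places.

0.57

NOT p = 1 − 0.43 = 0.57
r OR s = max(a, b) on (0.70, 0.09) = 0.70
NOT p OR (r OR s) = max(a, b) on (0.57, 0.70) = 0.70
s OR p = max(a, b) on (0.09, 0.43) = 0.43
NOT p = 1 − 0.43 = 0.57
NOT p AND q = min(a, b) on (0.57, 0.88) = 0.57
(s OR p) OR (NOT p AND q) = max(a, b) on (0.43, 0.57) = 0.57
(NOT p OR (r OR s)) AND ((s OR p) OR (NOT p AND q)) = min(a, b) on (0.70, 0.57) = 0.57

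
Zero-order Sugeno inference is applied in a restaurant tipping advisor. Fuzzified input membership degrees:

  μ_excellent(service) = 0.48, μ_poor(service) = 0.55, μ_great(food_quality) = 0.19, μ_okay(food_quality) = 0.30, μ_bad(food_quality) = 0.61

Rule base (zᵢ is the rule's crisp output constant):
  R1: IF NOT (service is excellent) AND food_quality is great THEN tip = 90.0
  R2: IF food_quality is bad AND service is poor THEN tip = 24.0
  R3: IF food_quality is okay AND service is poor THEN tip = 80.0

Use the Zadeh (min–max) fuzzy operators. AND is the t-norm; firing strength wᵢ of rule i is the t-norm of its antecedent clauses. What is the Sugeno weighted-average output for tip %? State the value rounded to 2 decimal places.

52.21

R1 (z=90.0): ¬excellent=1−0.48=0.52, great=0.19; AND[min(a, b)] → w = 0.19
R2 (z=24.0): bad=0.61, poor=0.55; AND[min(a, b)] → w = 0.55
R3 (z=80.0): okay=0.30, poor=0.55; AND[min(a, b)] → w = 0.30
Weighted average = (0.19·90.0 + 0.55·24.0 + 0.30·80.0) / (0.19 + 0.55 + 0.30)
  = 54.3000 / 1.0400 = 52.21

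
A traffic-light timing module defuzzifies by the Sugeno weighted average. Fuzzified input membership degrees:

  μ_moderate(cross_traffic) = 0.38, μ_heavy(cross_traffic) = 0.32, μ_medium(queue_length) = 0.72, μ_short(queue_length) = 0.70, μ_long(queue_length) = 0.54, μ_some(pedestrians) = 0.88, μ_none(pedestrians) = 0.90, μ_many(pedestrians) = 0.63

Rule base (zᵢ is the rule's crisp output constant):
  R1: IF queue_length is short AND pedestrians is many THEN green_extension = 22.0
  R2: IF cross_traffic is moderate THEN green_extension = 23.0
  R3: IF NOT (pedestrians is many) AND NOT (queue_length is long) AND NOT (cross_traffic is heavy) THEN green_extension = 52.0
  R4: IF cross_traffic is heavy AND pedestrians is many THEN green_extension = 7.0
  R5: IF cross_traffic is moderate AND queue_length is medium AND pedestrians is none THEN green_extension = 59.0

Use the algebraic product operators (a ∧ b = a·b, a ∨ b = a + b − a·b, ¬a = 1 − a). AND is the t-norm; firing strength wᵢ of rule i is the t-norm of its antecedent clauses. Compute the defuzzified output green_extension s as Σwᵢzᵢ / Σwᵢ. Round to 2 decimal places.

29.18

R1 (z=22.0): short=0.70, many=0.63; AND[a·b] → w = 0.4410
R2 (z=23.0): moderate=0.38 → w = 0.3800
R3 (z=52.0): ¬many=1−0.63=0.37, ¬long=1−0.54=0.46, ¬heavy=1−0.32=0.68; AND[a·b] → w = 0.1157
R4 (z=7.0): heavy=0.32, many=0.63; AND[a·b] → w = 0.2016
R5 (z=59.0): moderate=0.38, medium=0.72, none=0.90; AND[a·b] → w = 0.2462
Weighted average = (0.4410·22.0 + 0.3800·23.0 + 0.1157·52.0 + 0.2016·7.0 + 0.2462·59.0) / (0.4410 + 0.3800 + 0.1157 + 0.2016 + 0.2462)
  = 40.3996 / 1.3846 = 29.18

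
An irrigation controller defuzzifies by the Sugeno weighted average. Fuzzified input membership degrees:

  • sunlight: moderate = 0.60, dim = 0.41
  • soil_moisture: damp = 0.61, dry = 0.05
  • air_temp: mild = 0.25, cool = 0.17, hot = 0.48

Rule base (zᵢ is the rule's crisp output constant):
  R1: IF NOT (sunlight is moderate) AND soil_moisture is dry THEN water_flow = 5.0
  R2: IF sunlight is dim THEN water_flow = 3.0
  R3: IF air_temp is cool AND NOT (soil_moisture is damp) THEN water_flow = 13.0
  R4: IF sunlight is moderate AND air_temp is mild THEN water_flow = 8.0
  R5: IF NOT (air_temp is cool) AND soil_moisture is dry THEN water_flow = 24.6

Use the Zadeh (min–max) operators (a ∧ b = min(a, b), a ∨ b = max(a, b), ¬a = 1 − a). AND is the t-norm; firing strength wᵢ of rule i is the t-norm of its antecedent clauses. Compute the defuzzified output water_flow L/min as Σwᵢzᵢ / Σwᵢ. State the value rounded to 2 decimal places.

7.44

R1 (z=5.0): ¬moderate=1−0.60=0.40, dry=0.05; AND[min(a, b)] → w = 0.05
R2 (z=3.0): dim=0.41 → w = 0.41
R3 (z=13.0): cool=0.17, ¬damp=1−0.61=0.39; AND[min(a, b)] → w = 0.17
R4 (z=8.0): moderate=0.60, mild=0.25; AND[min(a, b)] → w = 0.25
R5 (z=24.6): ¬cool=1−0.17=0.83, dry=0.05; AND[min(a, b)] → w = 0.05
Weighted average = (0.05·5.0 + 0.41·3.0 + 0.17·13.0 + 0.25·8.0 + 0.05·24.6) / (0.05 + 0.41 + 0.17 + 0.25 + 0.05)
  = 6.9200 / 0.9300 = 7.44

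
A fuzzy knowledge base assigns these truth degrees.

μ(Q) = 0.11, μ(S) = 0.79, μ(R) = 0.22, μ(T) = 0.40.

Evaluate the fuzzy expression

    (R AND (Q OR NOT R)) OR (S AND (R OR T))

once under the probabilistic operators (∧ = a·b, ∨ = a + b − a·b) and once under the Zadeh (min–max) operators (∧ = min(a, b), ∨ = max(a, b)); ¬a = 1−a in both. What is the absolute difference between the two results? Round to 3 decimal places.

Under probabilistic:
  NOT R = 1 − 0.2200 = 0.7800
  Q OR NOT R = a + b − a·b on (0.1100, 0.7800) = 0.8042
  R AND (Q OR NOT R) = a·b on (0.2200, 0.8042) = 0.1769
  R OR T = a + b − a·b on (0.2200, 0.4000) = 0.5320
  S AND (R OR T) = a·b on (0.7900, 0.5320) = 0.4203
  (R AND (Q OR NOT R)) OR (S AND (R OR T)) = a + b − a·b on (0.1769, 0.4203) = 0.5228
  → value = 0.5228
Under Zadeh (min–max):
  NOT R = 1 − 0.22 = 0.78
  Q OR NOT R = max(a, b) on (0.11, 0.78) = 0.78
  R AND (Q OR NOT R) = min(a, b) on (0.22, 0.78) = 0.22
  R OR T = max(a, b) on (0.22, 0.40) = 0.40
  S AND (R OR T) = min(a, b) on (0.79, 0.40) = 0.40
  (R AND (Q OR NOT R)) OR (S AND (R OR T)) = max(a, b) on (0.22, 0.40) = 0.40
  → value = 0.4000
|0.5228 − 0.4000| = 0.123

0.123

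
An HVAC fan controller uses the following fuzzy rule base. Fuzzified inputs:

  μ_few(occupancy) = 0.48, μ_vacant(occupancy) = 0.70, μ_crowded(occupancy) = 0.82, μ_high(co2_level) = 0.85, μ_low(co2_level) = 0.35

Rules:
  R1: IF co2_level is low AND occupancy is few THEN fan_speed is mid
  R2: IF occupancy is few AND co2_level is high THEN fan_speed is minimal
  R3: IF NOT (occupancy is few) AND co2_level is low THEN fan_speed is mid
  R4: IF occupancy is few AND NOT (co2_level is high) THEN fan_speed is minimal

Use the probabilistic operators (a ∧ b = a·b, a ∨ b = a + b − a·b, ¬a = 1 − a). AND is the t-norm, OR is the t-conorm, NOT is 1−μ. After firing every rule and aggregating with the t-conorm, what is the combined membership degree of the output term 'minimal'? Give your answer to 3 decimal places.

R1: low=0.35, few=0.48; AND[a·b] → w = 0.1680
R2: few=0.48, high=0.85; AND[a·b] → w = 0.4080
R3: ¬few=1−0.48=0.52, low=0.35; AND[a·b] → w = 0.1820
R4: few=0.48, ¬high=1−0.85=0.15; AND[a·b] → w = 0.0720
Rules with consequent 'minimal': {R2, R4} → strengths 0.4080, 0.0720
Aggregate via t-conorm [a + b − a·b]: 0.4506

0.451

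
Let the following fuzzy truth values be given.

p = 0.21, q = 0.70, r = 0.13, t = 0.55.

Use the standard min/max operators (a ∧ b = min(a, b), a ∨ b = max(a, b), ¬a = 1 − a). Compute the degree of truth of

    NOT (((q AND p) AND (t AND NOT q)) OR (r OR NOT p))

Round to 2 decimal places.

0.21

q AND p = min(a, b) on (0.70, 0.21) = 0.21
NOT q = 1 − 0.70 = 0.30
t AND NOT q = min(a, b) on (0.55, 0.30) = 0.30
(q AND p) AND (t AND NOT q) = min(a, b) on (0.21, 0.30) = 0.21
NOT p = 1 − 0.21 = 0.79
r OR NOT p = max(a, b) on (0.13, 0.79) = 0.79
((q AND p) AND (t AND NOT q)) OR (r OR NOT p) = max(a, b) on (0.21, 0.79) = 0.79
NOT (((q AND p) AND (t AND NOT q)) OR (r OR NOT p)) = 1 − 0.79 = 0.21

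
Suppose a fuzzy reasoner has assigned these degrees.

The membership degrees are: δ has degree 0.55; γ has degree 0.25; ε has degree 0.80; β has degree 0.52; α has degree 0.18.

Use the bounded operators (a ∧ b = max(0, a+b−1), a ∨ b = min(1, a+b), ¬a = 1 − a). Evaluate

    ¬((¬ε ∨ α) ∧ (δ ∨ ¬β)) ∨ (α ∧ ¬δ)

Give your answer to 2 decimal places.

¬ε = 1 − 0.80 = 0.20
¬ε ∨ α = min(1, a+b) on (0.20, 0.18) = 0.38
¬β = 1 − 0.52 = 0.48
δ ∨ ¬β = min(1, a+b) on (0.55, 0.48) = 1.00
(¬ε ∨ α) ∧ (δ ∨ ¬β) = max(0, a+b−1) on (0.38, 1.00) = 0.38
¬((¬ε ∨ α) ∧ (δ ∨ ¬β)) = 1 − 0.38 = 0.62
¬δ = 1 − 0.55 = 0.45
α ∧ ¬δ = max(0, a+b−1) on (0.18, 0.45) = 0.00
¬((¬ε ∨ α) ∧ (δ ∨ ¬β)) ∨ (α ∧ ¬δ) = min(1, a+b) on (0.62, 0.00) = 0.62

0.62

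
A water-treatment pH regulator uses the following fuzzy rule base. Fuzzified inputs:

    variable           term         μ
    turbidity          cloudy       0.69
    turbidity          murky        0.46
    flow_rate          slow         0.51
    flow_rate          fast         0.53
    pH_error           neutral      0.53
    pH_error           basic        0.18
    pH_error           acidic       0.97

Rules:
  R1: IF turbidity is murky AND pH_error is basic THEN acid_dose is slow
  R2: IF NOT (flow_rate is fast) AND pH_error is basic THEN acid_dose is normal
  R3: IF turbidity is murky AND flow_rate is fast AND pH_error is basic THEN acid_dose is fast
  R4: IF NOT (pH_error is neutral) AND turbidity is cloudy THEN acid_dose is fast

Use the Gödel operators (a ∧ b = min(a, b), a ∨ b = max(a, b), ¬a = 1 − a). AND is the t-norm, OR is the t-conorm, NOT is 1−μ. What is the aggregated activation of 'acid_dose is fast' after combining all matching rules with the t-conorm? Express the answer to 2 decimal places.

R1: murky=0.46, basic=0.18; AND[min(a, b)] → w = 0.18
R2: ¬fast=1−0.53=0.47, basic=0.18; AND[min(a, b)] → w = 0.18
R3: murky=0.46, fast=0.53, basic=0.18; AND[min(a, b)] → w = 0.18
R4: ¬neutral=1−0.53=0.47, cloudy=0.69; AND[min(a, b)] → w = 0.47
Rules with consequent 'fast': {R3, R4} → strengths 0.18, 0.47
Aggregate via t-conorm [max(a, b)]: 0.47

0.47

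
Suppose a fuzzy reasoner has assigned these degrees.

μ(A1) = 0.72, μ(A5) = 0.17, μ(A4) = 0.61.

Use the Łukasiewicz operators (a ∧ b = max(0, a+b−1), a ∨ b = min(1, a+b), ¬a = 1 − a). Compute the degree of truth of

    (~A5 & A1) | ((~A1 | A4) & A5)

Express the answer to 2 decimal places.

~A5 = 1 − 0.17 = 0.83
~A5 & A1 = max(0, a+b−1) on (0.83, 0.72) = 0.55
~A1 = 1 − 0.72 = 0.28
~A1 | A4 = min(1, a+b) on (0.28, 0.61) = 0.89
(~A1 | A4) & A5 = max(0, a+b−1) on (0.89, 0.17) = 0.06
(~A5 & A1) | ((~A1 | A4) & A5) = min(1, a+b) on (0.55, 0.06) = 0.61

0.61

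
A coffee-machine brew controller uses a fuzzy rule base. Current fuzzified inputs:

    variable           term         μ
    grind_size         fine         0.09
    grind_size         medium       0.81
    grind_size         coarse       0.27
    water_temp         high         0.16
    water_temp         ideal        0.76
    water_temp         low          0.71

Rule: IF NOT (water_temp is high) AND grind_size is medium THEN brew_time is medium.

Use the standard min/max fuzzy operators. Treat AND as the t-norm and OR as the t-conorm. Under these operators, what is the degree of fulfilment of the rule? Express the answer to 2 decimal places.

0.81

firing strength: ¬high=1−0.16=0.84, medium=0.81; AND[min(a, b)] → w = 0.81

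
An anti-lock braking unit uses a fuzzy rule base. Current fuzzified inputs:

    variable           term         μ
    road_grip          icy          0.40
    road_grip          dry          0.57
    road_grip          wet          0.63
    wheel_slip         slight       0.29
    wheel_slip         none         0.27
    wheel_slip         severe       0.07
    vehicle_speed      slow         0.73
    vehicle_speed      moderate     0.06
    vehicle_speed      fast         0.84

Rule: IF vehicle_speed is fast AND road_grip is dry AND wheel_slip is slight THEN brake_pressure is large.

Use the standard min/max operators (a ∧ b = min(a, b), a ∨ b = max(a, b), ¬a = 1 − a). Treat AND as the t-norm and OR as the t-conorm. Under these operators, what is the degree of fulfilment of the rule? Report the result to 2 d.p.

0.29

firing strength: fast=0.84, dry=0.57, slight=0.29; AND[min(a, b)] → w = 0.29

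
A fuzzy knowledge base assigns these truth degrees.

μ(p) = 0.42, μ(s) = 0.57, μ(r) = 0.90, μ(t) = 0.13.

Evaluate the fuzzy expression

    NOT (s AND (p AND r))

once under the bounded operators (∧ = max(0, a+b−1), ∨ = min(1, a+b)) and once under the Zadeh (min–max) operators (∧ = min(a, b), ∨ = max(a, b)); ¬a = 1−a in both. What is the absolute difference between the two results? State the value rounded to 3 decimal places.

0.420

Under bounded:
  p AND r = max(0, a+b−1) on (0.42, 0.90) = 0.32
  s AND (p AND r) = max(0, a+b−1) on (0.57, 0.32) = 0.00
  NOT (s AND (p AND r)) = 1 − 0.00 = 1.00
  → value = 1.0000
Under Zadeh (min–max):
  p AND r = min(a, b) on (0.42, 0.90) = 0.42
  s AND (p AND r) = min(a, b) on (0.57, 0.42) = 0.42
  NOT (s AND (p AND r)) = 1 − 0.42 = 0.58
  → value = 0.5800
|1.0000 − 0.5800| = 0.420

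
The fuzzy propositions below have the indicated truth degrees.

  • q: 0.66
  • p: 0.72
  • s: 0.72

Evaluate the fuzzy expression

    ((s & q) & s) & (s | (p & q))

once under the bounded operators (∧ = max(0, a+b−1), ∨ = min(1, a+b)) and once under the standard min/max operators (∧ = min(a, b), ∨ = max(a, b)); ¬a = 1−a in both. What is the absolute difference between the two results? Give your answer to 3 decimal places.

Under bounded:
  s & q = max(0, a+b−1) on (0.72, 0.66) = 0.38
  (s & q) & s = max(0, a+b−1) on (0.38, 0.72) = 0.10
  p & q = max(0, a+b−1) on (0.72, 0.66) = 0.38
  s | (p & q) = min(1, a+b) on (0.72, 0.38) = 1.00
  ((s & q) & s) & (s | (p & q)) = max(0, a+b−1) on (0.10, 1.00) = 0.10
  → value = 0.1000
Under standard min/max:
  s & q = min(a, b) on (0.72, 0.66) = 0.66
  (s & q) & s = min(a, b) on (0.66, 0.72) = 0.66
  p & q = min(a, b) on (0.72, 0.66) = 0.66
  s | (p & q) = max(a, b) on (0.72, 0.66) = 0.72
  ((s & q) & s) & (s | (p & q)) = min(a, b) on (0.66, 0.72) = 0.66
  → value = 0.6600
|0.1000 − 0.6600| = 0.560

0.560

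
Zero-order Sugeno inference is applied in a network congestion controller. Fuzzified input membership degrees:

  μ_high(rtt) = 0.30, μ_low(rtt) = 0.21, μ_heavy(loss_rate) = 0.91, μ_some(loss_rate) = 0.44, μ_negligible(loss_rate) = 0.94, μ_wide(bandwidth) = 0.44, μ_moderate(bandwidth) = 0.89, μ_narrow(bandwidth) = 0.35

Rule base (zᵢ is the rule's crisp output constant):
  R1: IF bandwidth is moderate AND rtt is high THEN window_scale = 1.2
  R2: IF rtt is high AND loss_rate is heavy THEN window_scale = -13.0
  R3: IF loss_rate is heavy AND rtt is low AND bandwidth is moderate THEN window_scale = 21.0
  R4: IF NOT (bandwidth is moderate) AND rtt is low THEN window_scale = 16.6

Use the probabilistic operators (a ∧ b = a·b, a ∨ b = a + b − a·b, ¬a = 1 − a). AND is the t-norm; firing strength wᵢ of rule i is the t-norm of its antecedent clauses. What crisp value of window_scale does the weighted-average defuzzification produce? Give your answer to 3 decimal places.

0.991

R1 (z=1.2): moderate=0.89, high=0.30; AND[a·b] → w = 0.2670
R2 (z=-13.0): high=0.30, heavy=0.91; AND[a·b] → w = 0.2730
R3 (z=21.0): heavy=0.91, low=0.21, moderate=0.89; AND[a·b] → w = 0.1701
R4 (z=16.6): ¬moderate=1−0.89=0.11, low=0.21; AND[a·b] → w = 0.0231
Weighted average = (0.2670·1.2 + 0.2730·-13.0 + 0.1701·21.0 + 0.0231·16.6) / (0.2670 + 0.2730 + 0.1701 + 0.0231)
  = 0.7265 / 0.7332 = 0.991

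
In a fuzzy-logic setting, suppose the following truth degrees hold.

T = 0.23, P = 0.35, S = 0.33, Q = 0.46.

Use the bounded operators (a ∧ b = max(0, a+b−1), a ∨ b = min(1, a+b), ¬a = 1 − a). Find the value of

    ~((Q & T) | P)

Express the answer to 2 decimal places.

Q & T = max(0, a+b−1) on (0.46, 0.23) = 0.00
(Q & T) | P = min(1, a+b) on (0.00, 0.35) = 0.35
~((Q & T) | P) = 1 − 0.35 = 0.65

0.65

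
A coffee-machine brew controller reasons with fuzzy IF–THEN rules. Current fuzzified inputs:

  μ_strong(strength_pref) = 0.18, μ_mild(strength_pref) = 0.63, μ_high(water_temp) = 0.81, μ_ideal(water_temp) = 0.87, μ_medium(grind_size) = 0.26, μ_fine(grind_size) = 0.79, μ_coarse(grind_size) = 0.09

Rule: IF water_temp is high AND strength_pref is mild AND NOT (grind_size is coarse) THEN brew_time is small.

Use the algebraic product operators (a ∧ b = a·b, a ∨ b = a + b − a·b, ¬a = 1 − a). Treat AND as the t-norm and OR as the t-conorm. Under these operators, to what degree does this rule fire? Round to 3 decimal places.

firing strength: high=0.81, mild=0.63, ¬coarse=1−0.09=0.91; AND[a·b] → w = 0.4644

0.464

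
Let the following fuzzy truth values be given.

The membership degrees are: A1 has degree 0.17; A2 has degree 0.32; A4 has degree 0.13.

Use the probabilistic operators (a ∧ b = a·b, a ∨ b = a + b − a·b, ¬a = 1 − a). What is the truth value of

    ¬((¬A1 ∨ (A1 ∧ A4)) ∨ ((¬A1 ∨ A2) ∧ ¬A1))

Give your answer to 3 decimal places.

0.044

¬A1 = 1 − 0.1700 = 0.8300
A1 ∧ A4 = a·b on (0.1700, 0.1300) = 0.0221
¬A1 ∨ (A1 ∧ A4) = a + b − a·b on (0.8300, 0.0221) = 0.8338
¬A1 = 1 − 0.1700 = 0.8300
¬A1 ∨ A2 = a + b − a·b on (0.8300, 0.3200) = 0.8844
¬A1 = 1 − 0.1700 = 0.8300
(¬A1 ∨ A2) ∧ ¬A1 = a·b on (0.8844, 0.8300) = 0.7341
(¬A1 ∨ (A1 ∧ A4)) ∨ ((¬A1 ∨ A2) ∧ ¬A1) = a + b − a·b on (0.8338, 0.7341) = 0.9558
¬((¬A1 ∨ (A1 ∧ A4)) ∨ ((¬A1 ∨ A2) ∧ ¬A1)) = 1 − 0.9558 = 0.0442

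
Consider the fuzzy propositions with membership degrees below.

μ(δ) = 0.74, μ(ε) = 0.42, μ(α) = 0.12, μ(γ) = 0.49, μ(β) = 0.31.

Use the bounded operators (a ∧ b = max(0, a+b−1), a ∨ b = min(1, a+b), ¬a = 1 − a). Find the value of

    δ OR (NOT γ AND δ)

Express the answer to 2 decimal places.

NOT γ = 1 − 0.49 = 0.51
NOT γ AND δ = max(0, a+b−1) on (0.51, 0.74) = 0.25
δ OR (NOT γ AND δ) = min(1, a+b) on (0.74, 0.25) = 0.99

0.99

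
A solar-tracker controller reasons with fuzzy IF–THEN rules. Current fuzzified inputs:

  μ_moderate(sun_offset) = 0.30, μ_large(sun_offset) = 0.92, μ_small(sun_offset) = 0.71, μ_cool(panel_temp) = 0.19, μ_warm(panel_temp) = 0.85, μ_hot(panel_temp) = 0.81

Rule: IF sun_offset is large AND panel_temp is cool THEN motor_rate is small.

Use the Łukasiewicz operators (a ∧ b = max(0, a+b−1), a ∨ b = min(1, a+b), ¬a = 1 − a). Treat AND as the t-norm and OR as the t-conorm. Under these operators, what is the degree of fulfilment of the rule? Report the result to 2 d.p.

0.11

firing strength: large=0.92, cool=0.19; AND[max(0, a+b−1)] → w = 0.11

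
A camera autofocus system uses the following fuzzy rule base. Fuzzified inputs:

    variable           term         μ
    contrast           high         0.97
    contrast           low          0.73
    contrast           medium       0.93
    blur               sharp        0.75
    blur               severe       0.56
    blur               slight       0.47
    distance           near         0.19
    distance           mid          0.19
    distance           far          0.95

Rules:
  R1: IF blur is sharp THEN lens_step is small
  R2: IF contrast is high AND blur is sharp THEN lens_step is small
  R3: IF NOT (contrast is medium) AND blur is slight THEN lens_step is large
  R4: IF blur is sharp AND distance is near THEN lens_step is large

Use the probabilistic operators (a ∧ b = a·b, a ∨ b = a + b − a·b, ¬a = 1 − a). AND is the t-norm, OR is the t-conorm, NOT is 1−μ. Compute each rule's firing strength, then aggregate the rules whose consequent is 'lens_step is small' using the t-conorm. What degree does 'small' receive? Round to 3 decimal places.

0.932

R1: sharp=0.75 → w = 0.7500
R2: high=0.97, sharp=0.75; AND[a·b] → w = 0.7275
R3: ¬medium=1−0.93=0.07, slight=0.47; AND[a·b] → w = 0.0329
R4: sharp=0.75, near=0.19; AND[a·b] → w = 0.1425
Rules with consequent 'small': {R1, R2} → strengths 0.7500, 0.7275
Aggregate via t-conorm [a + b − a·b]: 0.9319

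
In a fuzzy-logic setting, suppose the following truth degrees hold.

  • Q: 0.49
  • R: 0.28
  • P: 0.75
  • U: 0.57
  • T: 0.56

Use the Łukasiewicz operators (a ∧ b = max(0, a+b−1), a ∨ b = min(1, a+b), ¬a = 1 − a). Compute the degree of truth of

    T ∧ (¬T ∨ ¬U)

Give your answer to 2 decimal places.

¬T = 1 − 0.56 = 0.44
¬U = 1 − 0.57 = 0.43
¬T ∨ ¬U = min(1, a+b) on (0.44, 0.43) = 0.87
T ∧ (¬T ∨ ¬U) = max(0, a+b−1) on (0.56, 0.87) = 0.43

0.43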